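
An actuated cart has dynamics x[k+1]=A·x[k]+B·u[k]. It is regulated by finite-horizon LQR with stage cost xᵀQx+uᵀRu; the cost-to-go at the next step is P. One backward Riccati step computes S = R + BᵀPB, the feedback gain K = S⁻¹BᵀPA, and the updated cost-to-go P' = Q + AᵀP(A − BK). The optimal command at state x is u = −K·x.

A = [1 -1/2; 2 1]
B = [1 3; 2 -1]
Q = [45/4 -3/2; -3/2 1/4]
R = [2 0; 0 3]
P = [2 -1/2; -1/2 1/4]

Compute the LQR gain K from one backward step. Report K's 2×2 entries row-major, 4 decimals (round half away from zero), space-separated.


0.2392 0.0451 0.0941 -0.2118

BᵀP = [1.0000 0.0000; 6.5000 -1.7500]
S = R + BᵀPB = [2 0; 0 3] + [1.0000 3.0000; 3.0000 21.2500] = [3.0000 3.0000; 3.0000 24.2500]
BᵀPA = [1.0000 -0.5000; 3.0000 -5.0000]
K = S⁻¹·BᵀPA = [0.2392 0.0451; 0.0941 -0.2118]
A−BK = [0.4784 0.0902; 1.6157 0.6980]
AᵀP(A−BK) = [0.4784 0.0902; 0.0902 0.2137]
P' = Q + AᵀP(A−BK) = [11.7284 -1.4098; -1.4098 0.4637]
tr(P') = 12.1922


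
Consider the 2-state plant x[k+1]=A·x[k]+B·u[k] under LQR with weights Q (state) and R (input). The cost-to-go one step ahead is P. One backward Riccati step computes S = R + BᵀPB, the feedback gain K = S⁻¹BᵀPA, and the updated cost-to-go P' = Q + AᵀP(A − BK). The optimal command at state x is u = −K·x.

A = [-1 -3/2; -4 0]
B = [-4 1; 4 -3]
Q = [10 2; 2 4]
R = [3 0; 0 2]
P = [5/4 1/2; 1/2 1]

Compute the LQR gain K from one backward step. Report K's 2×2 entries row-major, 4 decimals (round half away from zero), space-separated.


BᵀP = [-3.0000 2.0000; -0.2500 -2.5000]
S = R + BᵀPB = [3 0; 0 2] + [20.0000 -9.0000; -9.0000 7.2500] = [23.0000 -9.0000; -9.0000 9.2500]
BᵀPA = [-5.0000 4.5000; 10.2500 0.3750]
K = S⁻¹·BᵀPA = [0.3491 0.3416; 1.4478 0.3729]
A−BK = [-1.0512 -0.5066; -1.0531 -0.2476]
AᵀP(A−BK) = [8.1556 2.7609; 2.7609 1.1357]
P' = Q + AᵀP(A−BK) = [18.1556 4.7609; 4.7609 5.1357]
tr(P') = 23.2913

0.3491 0.3416 1.4478 0.3729


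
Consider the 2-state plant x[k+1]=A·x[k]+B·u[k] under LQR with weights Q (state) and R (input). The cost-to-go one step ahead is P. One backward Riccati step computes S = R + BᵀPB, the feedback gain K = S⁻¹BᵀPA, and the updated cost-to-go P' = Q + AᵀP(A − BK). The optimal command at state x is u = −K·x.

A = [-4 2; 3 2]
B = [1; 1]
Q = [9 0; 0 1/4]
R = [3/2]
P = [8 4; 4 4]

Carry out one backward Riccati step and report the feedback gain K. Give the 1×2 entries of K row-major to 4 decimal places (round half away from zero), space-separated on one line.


BᵀP = [12.0000 8.0000]
S = R + BᵀPB = [3/2] + [20.0000] = [21.5000]
BᵀPA = [-24.0000 40.0000]
K = S⁻¹·BᵀPA = [-1.1163 1.8605]
A−BK = [-2.8837 0.1395; 4.1163 0.1395]
AᵀP(A−BK) = [41.2093 -3.3488; -3.3488 5.5814]
P' = Q + AᵀP(A−BK) = [50.2093 -3.3488; -3.3488 5.8314]
tr(P') = 56.0407

-1.1163 1.8605


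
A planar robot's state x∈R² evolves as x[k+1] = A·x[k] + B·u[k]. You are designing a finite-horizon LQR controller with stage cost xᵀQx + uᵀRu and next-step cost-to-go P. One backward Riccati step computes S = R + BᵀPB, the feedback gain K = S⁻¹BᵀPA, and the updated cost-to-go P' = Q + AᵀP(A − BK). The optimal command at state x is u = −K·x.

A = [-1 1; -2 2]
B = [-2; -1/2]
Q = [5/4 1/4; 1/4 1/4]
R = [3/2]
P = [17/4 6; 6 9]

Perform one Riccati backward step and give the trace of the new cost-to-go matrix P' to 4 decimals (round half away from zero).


9.0687

BᵀP = [-11.5000 -16.5000]
S = R + BᵀPB = [3/2] + [31.2500] = [32.7500]
BᵀPA = [44.5000 -44.5000]
K = S⁻¹·BᵀPA = [1.3588 -1.3588]
A−BK = [1.7176 -1.7176; -1.3206 1.3206]
AᵀP(A−BK) = [3.7844 -3.7844; -3.7844 3.7844]
P' = Q + AᵀP(A−BK) = [5.0344 -3.5344; -3.5344 4.0344]
tr(P') = 9.0687


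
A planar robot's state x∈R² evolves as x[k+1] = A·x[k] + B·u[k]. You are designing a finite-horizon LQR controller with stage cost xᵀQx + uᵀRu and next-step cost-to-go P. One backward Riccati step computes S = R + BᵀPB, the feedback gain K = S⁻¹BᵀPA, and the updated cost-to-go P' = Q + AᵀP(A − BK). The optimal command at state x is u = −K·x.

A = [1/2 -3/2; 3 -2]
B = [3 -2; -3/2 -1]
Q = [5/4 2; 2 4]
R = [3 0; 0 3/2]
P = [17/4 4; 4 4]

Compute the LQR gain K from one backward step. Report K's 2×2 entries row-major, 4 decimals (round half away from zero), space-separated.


-0.0056 -0.1080 -1.1002 1.0557

BᵀP = [6.7500 6.0000; -12.5000 -12.0000]
S = R + BᵀPB = [3 0; 0 3/2] + [11.2500 -19.5000; -19.5000 37.0000] = [14.2500 -19.5000; -19.5000 38.5000]
BᵀPA = [21.3750 -22.1250; -42.2500 42.7500]
K = S⁻¹·BᵀPA = [-0.0056 -0.1080; -1.1002 1.0557]
A−BK = [-1.6837 0.9354; 1.8914 -1.1063]
AᵀP(A−BK) = [2.6971 -2.2762; -2.2762 2.0423]
P' = Q + AᵀP(A−BK) = [3.9471 -0.2762; -0.2762 6.0423]
tr(P') = 9.9894


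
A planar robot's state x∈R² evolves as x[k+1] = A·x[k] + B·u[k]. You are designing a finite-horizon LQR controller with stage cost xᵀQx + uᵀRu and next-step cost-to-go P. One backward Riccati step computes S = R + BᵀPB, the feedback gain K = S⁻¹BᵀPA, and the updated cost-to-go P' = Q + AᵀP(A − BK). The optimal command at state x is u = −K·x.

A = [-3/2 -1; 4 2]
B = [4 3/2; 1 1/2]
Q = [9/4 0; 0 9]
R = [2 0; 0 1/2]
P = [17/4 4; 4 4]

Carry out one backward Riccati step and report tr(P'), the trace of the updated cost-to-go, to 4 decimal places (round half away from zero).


BᵀP = [21.0000 20.0000; 8.3750 8.0000]
S = R + BᵀPB = [2 0; 0 1/2] + [104.0000 41.5000; 41.5000 16.5625] = [106.0000 41.5000; 41.5000 17.0625]
BᵀPA = [48.5000 19.0000; 19.4375 7.6250]
K = S⁻¹·BᵀPA = [0.2417 0.0897; 0.5514 0.2287]
A−BK = [-3.2938 -1.7019; 3.4826 1.7959]
AᵀP(A−BK) = [3.1237 1.5789; 1.5789 0.8017]
P' = Q + AᵀP(A−BK) = [5.3737 1.5789; 1.5789 9.8017]
tr(P') = 15.1755

15.1755


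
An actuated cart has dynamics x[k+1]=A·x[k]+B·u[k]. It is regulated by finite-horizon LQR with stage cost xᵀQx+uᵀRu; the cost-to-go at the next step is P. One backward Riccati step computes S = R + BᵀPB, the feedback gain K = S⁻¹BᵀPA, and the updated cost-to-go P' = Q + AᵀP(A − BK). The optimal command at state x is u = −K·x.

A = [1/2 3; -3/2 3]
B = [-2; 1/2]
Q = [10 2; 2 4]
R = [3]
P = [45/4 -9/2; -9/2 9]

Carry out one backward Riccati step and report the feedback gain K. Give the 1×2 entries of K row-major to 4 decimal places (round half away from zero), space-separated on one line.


-0.5506 -0.5696

BᵀP = [-24.7500 13.5000]
S = R + BᵀPB = [3] + [56.2500] = [59.2500]
BᵀPA = [-32.6250 -33.7500]
K = S⁻¹·BᵀPA = [-0.5506 -0.5696]
A−BK = [-0.6013 1.8608; -1.2247 3.2848]
AᵀP(A−BK) = [11.8481 -28.7089; -28.7089 82.0253]
P' = Q + AᵀP(A−BK) = [21.8481 -26.7089; -26.7089 86.0253]
tr(P') = 107.8734


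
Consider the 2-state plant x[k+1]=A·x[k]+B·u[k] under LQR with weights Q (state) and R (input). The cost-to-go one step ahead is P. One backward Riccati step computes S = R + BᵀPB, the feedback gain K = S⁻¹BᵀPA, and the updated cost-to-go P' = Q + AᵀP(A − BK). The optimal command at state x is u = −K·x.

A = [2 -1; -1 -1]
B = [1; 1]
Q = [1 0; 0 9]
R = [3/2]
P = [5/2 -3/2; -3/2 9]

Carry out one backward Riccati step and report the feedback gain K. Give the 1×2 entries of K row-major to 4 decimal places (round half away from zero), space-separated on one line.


-0.5500 -0.8500

BᵀP = [1.0000 7.5000]
S = R + BᵀPB = [3/2] + [8.5000] = [10.0000]
BᵀPA = [-5.5000 -8.5000]
K = S⁻¹·BᵀPA = [-0.5500 -0.8500]
A−BK = [2.5500 -0.1500; -0.4500 -0.1500]
AᵀP(A−BK) = [21.9750 0.8250; 0.8250 1.2750]
P' = Q + AᵀP(A−BK) = [22.9750 0.8250; 0.8250 10.2750]
tr(P') = 33.2500


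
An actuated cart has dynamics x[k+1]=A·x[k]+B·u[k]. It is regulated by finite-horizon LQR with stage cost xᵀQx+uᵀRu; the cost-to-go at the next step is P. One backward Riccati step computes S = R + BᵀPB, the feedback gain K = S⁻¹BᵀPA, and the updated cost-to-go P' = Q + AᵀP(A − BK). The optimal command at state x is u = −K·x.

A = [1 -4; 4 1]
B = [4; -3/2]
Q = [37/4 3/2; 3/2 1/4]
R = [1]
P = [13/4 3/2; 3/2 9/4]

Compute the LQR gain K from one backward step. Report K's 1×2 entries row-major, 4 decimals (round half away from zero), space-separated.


BᵀP = [10.7500 2.6250]
S = R + BᵀPB = [1] + [39.0625] = [40.0625]
BᵀPA = [21.2500 -40.3750]
K = S⁻¹·BᵀPA = [0.5304 -1.0078]
A−BK = [-1.1217 0.0312; 4.7956 -0.5117]
AᵀP(A−BK) = [39.9785 -5.0842; -5.0842 1.5601]
P' = Q + AᵀP(A−BK) = [49.2285 -3.5842; -3.5842 1.8101]
tr(P') = 51.0386

0.5304 -1.0078


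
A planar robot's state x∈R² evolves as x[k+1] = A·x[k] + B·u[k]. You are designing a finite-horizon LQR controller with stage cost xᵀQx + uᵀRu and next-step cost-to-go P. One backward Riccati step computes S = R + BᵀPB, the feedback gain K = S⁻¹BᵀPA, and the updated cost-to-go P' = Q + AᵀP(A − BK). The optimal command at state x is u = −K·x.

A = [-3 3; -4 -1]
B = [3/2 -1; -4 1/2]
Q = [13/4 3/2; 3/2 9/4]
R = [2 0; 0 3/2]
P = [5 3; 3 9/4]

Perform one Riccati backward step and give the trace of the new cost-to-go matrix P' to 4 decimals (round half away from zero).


49.5801

BᵀP = [-4.5000 -4.5000; -3.5000 -1.8750]
S = R + BᵀPB = [2 0; 0 3/2] + [11.2500 2.2500; 2.2500 2.5625] = [13.2500 2.2500; 2.2500 4.0625]
BᵀPA = [31.5000 -9.0000; 18.0000 -8.6250]
K = S⁻¹·BᵀPA = [1.7937 -0.3518; 3.4374 -1.9282]
A−BK = [-2.2531 1.5995; 1.4559 -1.4431]
AᵀP(A−BK) = [34.6274 -17.2099; -17.2099 9.4527]
P' = Q + AᵀP(A−BK) = [37.8774 -15.7099; -15.7099 11.7027]
tr(P') = 49.5801


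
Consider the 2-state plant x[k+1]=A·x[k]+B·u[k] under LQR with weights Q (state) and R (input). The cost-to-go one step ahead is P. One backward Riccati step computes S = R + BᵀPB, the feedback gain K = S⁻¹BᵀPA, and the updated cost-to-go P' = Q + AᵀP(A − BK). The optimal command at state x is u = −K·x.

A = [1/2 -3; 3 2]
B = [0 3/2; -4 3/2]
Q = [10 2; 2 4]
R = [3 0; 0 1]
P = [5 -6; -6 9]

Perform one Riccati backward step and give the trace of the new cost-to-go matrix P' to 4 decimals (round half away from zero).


22.0128

BᵀP = [24.0000 -36.0000; -1.5000 4.5000]
S = R + BᵀPB = [3 0; 0 1] + [144.0000 -18.0000; -18.0000 4.5000] = [147.0000 -18.0000; -18.0000 5.5000]
BᵀPA = [-96.0000 -144.0000; 12.7500 13.5000]
K = S⁻¹·BᵀPA = [-0.6161 -1.1331; 0.3019 -1.2539]
A−BK = [0.0472 -1.1192; 0.0828 -0.6517]
AᵀP(A−BK) = [1.2558 1.7067; 1.7067 6.7570]
P' = Q + AᵀP(A−BK) = [11.2558 3.7067; 3.7067 10.7570]
tr(P') = 22.0128


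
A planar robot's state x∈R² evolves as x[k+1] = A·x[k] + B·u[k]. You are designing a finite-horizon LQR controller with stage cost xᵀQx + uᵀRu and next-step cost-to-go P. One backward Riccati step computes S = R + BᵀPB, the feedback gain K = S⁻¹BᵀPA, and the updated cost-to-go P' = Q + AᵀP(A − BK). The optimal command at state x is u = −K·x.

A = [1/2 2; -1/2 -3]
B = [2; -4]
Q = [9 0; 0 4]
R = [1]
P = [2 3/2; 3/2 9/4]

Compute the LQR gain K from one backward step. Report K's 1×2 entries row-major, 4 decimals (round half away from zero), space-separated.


0.0952 0.6667

BᵀP = [-2.0000 -6.0000]
S = R + BᵀPB = [1] + [20.0000] = [21.0000]
BᵀPA = [2.0000 14.0000]
K = S⁻¹·BᵀPA = [0.0952 0.6667]
A−BK = [0.3095 0.6667; -0.1190 -0.3333]
AᵀP(A−BK) = [0.1220 0.2917; 0.2917 0.9167]
P' = Q + AᵀP(A−BK) = [9.1220 0.2917; 0.2917 4.9167]
tr(P') = 14.0387


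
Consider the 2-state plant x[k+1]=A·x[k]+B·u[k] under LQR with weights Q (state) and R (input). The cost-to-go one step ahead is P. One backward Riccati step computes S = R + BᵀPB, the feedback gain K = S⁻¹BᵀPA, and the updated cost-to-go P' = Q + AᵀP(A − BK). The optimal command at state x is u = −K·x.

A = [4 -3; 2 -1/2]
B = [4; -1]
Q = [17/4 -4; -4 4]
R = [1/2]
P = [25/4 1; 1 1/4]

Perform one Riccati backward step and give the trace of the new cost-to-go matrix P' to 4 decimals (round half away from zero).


10.2254

BᵀP = [24.0000 3.7500]
S = R + BᵀPB = [1/2] + [92.2500] = [92.7500]
BᵀPA = [103.5000 -73.8750]
K = S⁻¹·BᵀPA = [1.1159 -0.7965]
A−BK = [-0.4636 0.1860; 3.1159 -1.2965]
AᵀP(A−BK) = [1.5040 -0.8127; -0.8127 0.4714]
P' = Q + AᵀP(A−BK) = [5.7540 -4.8127; -4.8127 4.4714]
tr(P') = 10.2254


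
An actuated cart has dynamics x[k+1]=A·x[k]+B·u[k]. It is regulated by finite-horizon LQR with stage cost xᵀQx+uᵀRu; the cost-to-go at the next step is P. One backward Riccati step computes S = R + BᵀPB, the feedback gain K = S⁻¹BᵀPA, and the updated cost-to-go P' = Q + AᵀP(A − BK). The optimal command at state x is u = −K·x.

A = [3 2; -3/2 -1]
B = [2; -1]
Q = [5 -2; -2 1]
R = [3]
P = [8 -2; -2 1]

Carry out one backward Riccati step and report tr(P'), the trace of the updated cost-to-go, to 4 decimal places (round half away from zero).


15.0852

BᵀP = [18.0000 -5.0000]
S = R + BᵀPB = [3] + [41.0000] = [44.0000]
BᵀPA = [61.5000 41.0000]
K = S⁻¹·BᵀPA = [1.3977 0.9318]
A−BK = [0.2045 0.1364; -0.1023 -0.0682]
AᵀP(A−BK) = [6.2898 4.1932; 4.1932 2.7955]
P' = Q + AᵀP(A−BK) = [11.2898 2.1932; 2.1932 3.7955]
tr(P') = 15.0852


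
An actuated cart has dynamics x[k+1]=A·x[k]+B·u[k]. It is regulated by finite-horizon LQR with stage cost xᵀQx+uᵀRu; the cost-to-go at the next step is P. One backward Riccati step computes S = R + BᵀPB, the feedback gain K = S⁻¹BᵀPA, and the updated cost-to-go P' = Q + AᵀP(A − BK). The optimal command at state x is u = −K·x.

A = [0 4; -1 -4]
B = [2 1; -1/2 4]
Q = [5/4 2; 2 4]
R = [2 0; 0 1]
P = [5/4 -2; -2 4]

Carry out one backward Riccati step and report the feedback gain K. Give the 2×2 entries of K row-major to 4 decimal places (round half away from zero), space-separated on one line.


0.0793 1.1382 -0.2462 -1.1874

BᵀP = [3.5000 -6.0000; -6.7500 14.0000]
S = R + BᵀPB = [2 0; 0 1] + [10.0000 -20.5000; -20.5000 49.2500] = [12.0000 -20.5000; -20.5000 50.2500]
BᵀPA = [6.0000 38.0000; -14.0000 -83.0000]
K = S⁻¹·BᵀPA = [0.0793 1.1382; -0.2462 -1.1874]
A−BK = [0.0876 2.9111; 0.0246 1.3187]
AᵀP(A−BK) = [0.0766 0.5472; 0.5472 6.1943]
P' = Q + AᵀP(A−BK) = [1.3266 2.5472; 2.5472 10.1943]
tr(P') = 11.5209


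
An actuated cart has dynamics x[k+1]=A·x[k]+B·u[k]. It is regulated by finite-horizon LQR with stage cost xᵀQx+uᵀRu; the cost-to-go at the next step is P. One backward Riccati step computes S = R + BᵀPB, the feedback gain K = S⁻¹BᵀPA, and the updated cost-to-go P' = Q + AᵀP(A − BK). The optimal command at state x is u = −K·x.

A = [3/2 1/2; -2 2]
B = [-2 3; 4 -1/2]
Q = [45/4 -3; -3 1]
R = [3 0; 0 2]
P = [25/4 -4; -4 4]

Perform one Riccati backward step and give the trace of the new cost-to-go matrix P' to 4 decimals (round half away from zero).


BᵀP = [-28.5000 24.0000; 20.7500 -14.0000]
S = R + BᵀPB = [3 0; 0 2] + [153.0000 -97.5000; -97.5000 69.2500] = [156.0000 -97.5000; -97.5000 71.2500]
BᵀPA = [-90.7500 33.7500; 59.1250 -17.6250]
K = S⁻¹·BᵀPA = [-0.4359 0.4266; 0.2333 0.3364]
A−BK = [-0.0718 0.3441; -0.1397 0.4619]
AᵀP(A−BK) = [0.7090 -0.4885; -0.4885 1.0941]
P' = Q + AᵀP(A−BK) = [11.9590 -3.4885; -3.4885 2.0941]
tr(P') = 14.0530

14.0530


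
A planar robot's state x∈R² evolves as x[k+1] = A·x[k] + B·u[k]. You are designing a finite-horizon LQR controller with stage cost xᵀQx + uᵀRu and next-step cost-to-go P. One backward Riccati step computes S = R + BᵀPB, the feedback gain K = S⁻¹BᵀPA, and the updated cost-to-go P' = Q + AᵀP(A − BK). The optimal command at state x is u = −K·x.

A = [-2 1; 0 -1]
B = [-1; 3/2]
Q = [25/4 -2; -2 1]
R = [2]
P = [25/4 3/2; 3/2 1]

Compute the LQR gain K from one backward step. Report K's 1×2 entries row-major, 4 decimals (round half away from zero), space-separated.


1.3333 -0.6667

BᵀP = [-4.0000 0.0000]
S = R + BᵀPB = [2] + [4.0000] = [6.0000]
BᵀPA = [8.0000 -4.0000]
K = S⁻¹·BᵀPA = [1.3333 -0.6667]
A−BK = [-0.6667 0.3333; -2.0000 0.0000]
AᵀP(A−BK) = [14.3333 -4.1667; -4.1667 1.5833]
P' = Q + AᵀP(A−BK) = [20.5833 -6.1667; -6.1667 2.5833]
tr(P') = 23.1667


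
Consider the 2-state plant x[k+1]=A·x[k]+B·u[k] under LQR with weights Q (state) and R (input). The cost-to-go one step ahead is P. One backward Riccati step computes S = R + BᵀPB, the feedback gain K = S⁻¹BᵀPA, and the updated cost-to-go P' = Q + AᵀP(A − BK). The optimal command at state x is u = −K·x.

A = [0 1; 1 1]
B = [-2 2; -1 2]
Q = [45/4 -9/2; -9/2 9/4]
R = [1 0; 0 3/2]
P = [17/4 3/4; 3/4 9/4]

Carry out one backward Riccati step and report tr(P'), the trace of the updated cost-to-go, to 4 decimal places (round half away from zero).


BᵀP = [-9.2500 -3.7500; 10.0000 6.0000]
S = R + BᵀPB = [1 0; 0 3/2] + [22.2500 -26.0000; -26.0000 32.0000] = [23.2500 -26.0000; -26.0000 33.5000]
BᵀPA = [-3.7500 -13.0000; 6.0000 16.0000]
K = S⁻¹·BᵀPA = [0.2953 -0.1896; 0.4083 0.3305]
A−BK = [-0.2260 -0.0401; 0.4787 0.1495]
AᵀP(A−BK) = [0.9077 0.3062; 0.3062 0.2479]
P' = Q + AᵀP(A−BK) = [12.1577 -4.1938; -4.1938 2.4979]
tr(P') = 14.6555

14.6555


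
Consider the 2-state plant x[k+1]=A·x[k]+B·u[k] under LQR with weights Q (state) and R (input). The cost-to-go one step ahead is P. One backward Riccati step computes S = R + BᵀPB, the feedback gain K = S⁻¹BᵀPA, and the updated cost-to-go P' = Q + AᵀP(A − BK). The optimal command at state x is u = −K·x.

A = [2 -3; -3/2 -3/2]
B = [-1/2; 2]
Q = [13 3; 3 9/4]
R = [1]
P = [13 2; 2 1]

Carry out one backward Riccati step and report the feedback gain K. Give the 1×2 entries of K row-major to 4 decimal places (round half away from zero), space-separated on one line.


-1.5294 1.4118

BᵀP = [-2.5000 1.0000]
S = R + BᵀPB = [1] + [3.2500] = [4.2500]
BᵀPA = [-6.5000 6.0000]
K = S⁻¹·BᵀPA = [-1.5294 1.4118]
A−BK = [1.2353 -2.2941; 1.5588 -4.3235]
AᵀP(A−BK) = [32.3088 -63.5735; -63.5735 128.7794]
P' = Q + AᵀP(A−BK) = [45.3088 -60.5735; -60.5735 131.0294]
tr(P') = 176.3382


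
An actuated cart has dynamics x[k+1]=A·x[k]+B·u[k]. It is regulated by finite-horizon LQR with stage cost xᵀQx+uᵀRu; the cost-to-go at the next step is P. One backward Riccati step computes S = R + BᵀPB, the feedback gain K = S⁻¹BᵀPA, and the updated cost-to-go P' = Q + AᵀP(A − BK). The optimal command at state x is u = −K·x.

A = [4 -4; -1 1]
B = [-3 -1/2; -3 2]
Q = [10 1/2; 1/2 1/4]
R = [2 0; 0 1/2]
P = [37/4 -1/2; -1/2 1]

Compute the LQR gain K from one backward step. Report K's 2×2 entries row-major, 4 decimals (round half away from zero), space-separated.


-0.9902 0.9902 -1.8846 1.8846

BᵀP = [-26.2500 -1.5000; -5.6250 2.2500]
S = R + BᵀPB = [2 0; 0 1/2] + [83.2500 10.1250; 10.1250 7.3125] = [85.2500 10.1250; 10.1250 7.8125]
BᵀPA = [-103.5000 103.5000; -24.7500 24.7500]
K = S⁻¹·BᵀPA = [-0.9902 0.9902; -1.8846 1.8846]
A−BK = [0.0870 -0.0870; -0.2014 0.2014]
AᵀP(A−BK) = [3.8651 -3.8651; -3.8651 3.8651]
P' = Q + AᵀP(A−BK) = [13.8651 -3.3651; -3.3651 4.1151]
tr(P') = 17.9803


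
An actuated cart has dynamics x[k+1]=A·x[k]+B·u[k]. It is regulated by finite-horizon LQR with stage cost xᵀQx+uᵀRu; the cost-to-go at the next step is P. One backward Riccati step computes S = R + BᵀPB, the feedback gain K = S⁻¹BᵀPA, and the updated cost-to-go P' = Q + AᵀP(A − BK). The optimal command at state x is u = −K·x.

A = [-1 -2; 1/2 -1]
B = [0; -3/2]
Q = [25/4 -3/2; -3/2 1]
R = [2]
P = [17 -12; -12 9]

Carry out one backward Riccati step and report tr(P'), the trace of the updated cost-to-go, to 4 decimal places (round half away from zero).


17.2163

BᵀP = [18.0000 -13.5000]
S = R + BᵀPB = [2] + [20.2500] = [22.2500]
BᵀPA = [-24.7500 -22.5000]
K = S⁻¹·BᵀPA = [-1.1124 -1.0112]
A−BK = [-1.0000 -2.0000; -1.1685 -2.5169]
AᵀP(A−BK) = [3.7191 4.4719; 4.4719 6.2472]
P' = Q + AᵀP(A−BK) = [9.9691 2.9719; 2.9719 7.2472]
tr(P') = 17.2163


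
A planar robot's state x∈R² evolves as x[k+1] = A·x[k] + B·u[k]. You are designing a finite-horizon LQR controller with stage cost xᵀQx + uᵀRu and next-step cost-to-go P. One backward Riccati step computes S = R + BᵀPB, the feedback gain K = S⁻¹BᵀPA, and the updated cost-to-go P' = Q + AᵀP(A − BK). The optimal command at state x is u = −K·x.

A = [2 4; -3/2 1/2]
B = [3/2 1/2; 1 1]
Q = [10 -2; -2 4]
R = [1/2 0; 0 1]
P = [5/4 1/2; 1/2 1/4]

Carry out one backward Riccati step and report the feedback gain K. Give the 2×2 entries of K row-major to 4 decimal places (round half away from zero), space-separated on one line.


BᵀP = [2.3750 1.0000; 1.1250 0.5000]
S = R + BᵀPB = [1/2 0; 0 1] + [4.5625 2.1875; 2.1875 1.0625] = [5.0625 2.1875; 2.1875 2.0625]
BᵀPA = [3.2500 10.0000; 1.5000 4.7500]
K = S⁻¹·BᵀPA = [0.6050 1.8094; 0.0856 0.3840]
A−BK = [1.0497 1.0939; -2.1906 -1.6934]
AᵀP(A−BK) = [0.4679 0.8560; 0.8560 2.1447]
P' = Q + AᵀP(A−BK) = [10.4679 -1.1440; -1.1440 6.1447]
tr(P') = 16.6126

0.6050 1.8094 0.0856 0.3840


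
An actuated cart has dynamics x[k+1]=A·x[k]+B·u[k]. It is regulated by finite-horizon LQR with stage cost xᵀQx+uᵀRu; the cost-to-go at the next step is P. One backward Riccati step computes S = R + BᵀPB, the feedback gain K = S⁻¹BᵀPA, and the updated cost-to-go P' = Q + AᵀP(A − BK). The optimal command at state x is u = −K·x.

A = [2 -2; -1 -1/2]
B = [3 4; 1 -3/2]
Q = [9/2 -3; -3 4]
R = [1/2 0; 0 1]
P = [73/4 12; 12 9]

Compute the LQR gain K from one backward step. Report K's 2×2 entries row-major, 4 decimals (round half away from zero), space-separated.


BᵀP = [66.7500 45.0000; 55.0000 34.5000]
S = R + BᵀPB = [1/2 0; 0 1] + [245.2500 199.5000; 199.5000 168.2500] = [245.7500 199.5000; 199.5000 169.2500]
BᵀPA = [88.5000 -156.0000; 75.5000 -127.2500]
K = S⁻¹·BᵀPA = [-0.0466 -0.5670; 0.5011 -0.0835]
A−BK = [0.1357 0.0350; -0.2018 -0.0582]
AᵀP(A−BK) = [0.2975 -0.0158; -0.0158 0.1717]
P' = Q + AᵀP(A−BK) = [4.7975 -3.0158; -3.0158 4.1717]
tr(P') = 8.9692

-0.0466 -0.5670 0.5011 -0.0835


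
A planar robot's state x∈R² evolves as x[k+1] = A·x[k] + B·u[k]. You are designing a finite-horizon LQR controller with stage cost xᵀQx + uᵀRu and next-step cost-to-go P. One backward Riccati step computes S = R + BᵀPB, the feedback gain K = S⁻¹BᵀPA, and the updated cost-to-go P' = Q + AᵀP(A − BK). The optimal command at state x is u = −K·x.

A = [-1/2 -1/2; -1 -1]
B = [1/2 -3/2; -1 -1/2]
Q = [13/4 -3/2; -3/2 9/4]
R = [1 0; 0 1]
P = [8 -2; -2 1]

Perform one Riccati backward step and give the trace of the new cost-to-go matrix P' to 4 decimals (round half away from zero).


BᵀP = [6.0000 -2.0000; -11.0000 2.5000]
S = R + BᵀPB = [1 0; 0 1] + [5.0000 -8.0000; -8.0000 15.2500] = [6.0000 -8.0000; -8.0000 16.2500]
BᵀPA = [-1.0000 -1.0000; 3.0000 3.0000]
K = S⁻¹·BᵀPA = [0.2313 0.2313; 0.2985 0.2985]
A−BK = [-0.1679 -0.1679; -0.6194 -0.6194]
AᵀP(A−BK) = [0.3358 0.3358; 0.3358 0.3358]
P' = Q + AᵀP(A−BK) = [3.5858 -1.1642; -1.1642 2.5858]
tr(P') = 6.1716

6.1716


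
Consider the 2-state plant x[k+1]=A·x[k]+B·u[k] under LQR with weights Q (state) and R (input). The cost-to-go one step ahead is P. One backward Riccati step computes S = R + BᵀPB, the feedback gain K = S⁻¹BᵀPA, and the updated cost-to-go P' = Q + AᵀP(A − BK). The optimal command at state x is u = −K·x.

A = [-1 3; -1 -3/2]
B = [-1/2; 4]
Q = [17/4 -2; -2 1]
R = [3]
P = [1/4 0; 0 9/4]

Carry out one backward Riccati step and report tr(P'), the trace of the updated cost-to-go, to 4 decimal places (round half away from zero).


BᵀP = [-0.1250 9.0000]
S = R + BᵀPB = [3] + [36.0625] = [39.0625]
BᵀPA = [-8.8750 -13.8750]
K = S⁻¹·BᵀPA = [-0.2272 -0.3552]
A−BK = [-1.1136 2.8224; -0.0912 -0.0792]
AᵀP(A−BK) = [0.4836 -0.5274; -0.5274 2.3841]
P' = Q + AᵀP(A−BK) = [4.7336 -2.5274; -2.5274 3.3841]
tr(P') = 8.1177

8.1177


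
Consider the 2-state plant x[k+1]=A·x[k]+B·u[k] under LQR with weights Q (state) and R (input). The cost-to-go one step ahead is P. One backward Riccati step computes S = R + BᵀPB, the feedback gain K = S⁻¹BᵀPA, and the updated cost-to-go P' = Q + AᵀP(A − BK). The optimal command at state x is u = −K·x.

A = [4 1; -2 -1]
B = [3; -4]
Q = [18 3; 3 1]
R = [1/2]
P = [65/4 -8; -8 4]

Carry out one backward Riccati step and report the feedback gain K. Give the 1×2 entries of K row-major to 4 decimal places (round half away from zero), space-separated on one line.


1.0006 0.2998

BᵀP = [80.7500 -40.0000]
S = R + BᵀPB = [1/2] + [402.2500] = [402.7500]
BᵀPA = [403.0000 120.7500]
K = S⁻¹·BᵀPA = [1.0006 0.2998]
A−BK = [0.9981 0.1006; 2.0025 0.1993]
AᵀP(A−BK) = [0.7498 0.1750; 0.1750 0.0475]
P' = Q + AᵀP(A−BK) = [18.7498 3.1750; 3.1750 1.0475]
tr(P') = 19.7973


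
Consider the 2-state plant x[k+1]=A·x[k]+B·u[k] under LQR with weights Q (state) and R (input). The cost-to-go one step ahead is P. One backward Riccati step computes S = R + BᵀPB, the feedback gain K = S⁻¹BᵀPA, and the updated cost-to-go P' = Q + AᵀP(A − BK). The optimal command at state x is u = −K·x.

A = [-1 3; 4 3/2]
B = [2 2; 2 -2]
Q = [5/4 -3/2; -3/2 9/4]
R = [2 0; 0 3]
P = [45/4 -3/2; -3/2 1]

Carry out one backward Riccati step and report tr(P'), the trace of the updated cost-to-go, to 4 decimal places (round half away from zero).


10.6466

BᵀP = [19.5000 -1.0000; 25.5000 -5.0000]
S = R + BᵀPB = [2 0; 0 3] + [37.0000 41.0000; 41.0000 61.0000] = [39.0000 41.0000; 41.0000 64.0000]
BᵀPA = [-23.5000 57.0000; -45.5000 69.0000]
K = S⁻¹·BᵀPA = [0.4436 1.0049; -0.9951 0.4344]
A−BK = [0.1031 0.1215; 1.1227 0.3589]
AᵀP(A−BK) = [4.3969 -0.1215; -0.1215 2.7497]
P' = Q + AᵀP(A−BK) = [5.6469 -1.6215; -1.6215 4.9997]
tr(P') = 10.6466


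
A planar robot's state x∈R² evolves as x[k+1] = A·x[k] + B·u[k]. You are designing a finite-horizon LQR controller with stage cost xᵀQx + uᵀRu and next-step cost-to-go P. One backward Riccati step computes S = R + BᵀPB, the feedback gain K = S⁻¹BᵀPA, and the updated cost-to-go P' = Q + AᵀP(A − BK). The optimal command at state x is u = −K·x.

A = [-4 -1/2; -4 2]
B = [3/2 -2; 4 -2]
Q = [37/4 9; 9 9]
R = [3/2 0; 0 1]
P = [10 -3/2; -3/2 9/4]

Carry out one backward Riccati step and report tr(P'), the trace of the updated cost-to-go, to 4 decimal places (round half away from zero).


24.1040

BᵀP = [9.0000 6.7500; -17.0000 -1.5000]
S = R + BᵀPB = [3/2 0; 0 1] + [40.5000 -31.5000; -31.5000 37.0000] = [42.0000 -31.5000; -31.5000 38.0000]
BᵀPA = [-63.0000 9.0000; 74.0000 5.5000]
K = S⁻¹·BᵀPA = [-0.1043 0.8534; 1.8609 0.8522]
A−BK = [-0.1217 -0.0758; 0.1391 0.2907]
AᵀP(A−BK) = [3.7217 1.7043; 1.7043 2.1323]
P' = Q + AᵀP(A−BK) = [12.9717 10.7043; 10.7043 11.1323]
tr(P') = 24.1040


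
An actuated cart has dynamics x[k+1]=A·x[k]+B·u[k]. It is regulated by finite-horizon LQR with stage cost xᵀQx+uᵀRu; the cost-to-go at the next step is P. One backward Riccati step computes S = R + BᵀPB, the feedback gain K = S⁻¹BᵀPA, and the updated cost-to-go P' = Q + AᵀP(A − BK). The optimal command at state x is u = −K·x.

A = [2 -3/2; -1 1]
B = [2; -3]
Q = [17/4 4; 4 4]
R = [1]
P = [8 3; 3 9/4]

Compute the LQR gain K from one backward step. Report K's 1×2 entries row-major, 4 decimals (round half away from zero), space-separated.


BᵀP = [7.0000 -0.7500]
S = R + BᵀPB = [1] + [16.2500] = [17.2500]
BᵀPA = [14.7500 -11.2500]
K = S⁻¹·BᵀPA = [0.8551 -0.6522]
A−BK = [0.2899 -0.1957; 1.5652 -0.9565]
AᵀP(A−BK) = [9.6377 -6.1304; -6.1304 3.9130]
P' = Q + AᵀP(A−BK) = [13.8877 -2.1304; -2.1304 7.9130]
tr(P') = 21.8007

0.8551 -0.6522


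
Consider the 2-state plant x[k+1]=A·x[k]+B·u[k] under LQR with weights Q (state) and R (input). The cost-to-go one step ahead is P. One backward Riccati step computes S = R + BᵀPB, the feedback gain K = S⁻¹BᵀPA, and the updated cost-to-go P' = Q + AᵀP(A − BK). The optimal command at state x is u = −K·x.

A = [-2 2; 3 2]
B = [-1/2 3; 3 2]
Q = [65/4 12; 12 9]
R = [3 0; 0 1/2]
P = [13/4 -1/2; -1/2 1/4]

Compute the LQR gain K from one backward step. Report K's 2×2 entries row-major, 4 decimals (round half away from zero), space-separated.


BᵀP = [-3.1250 1.0000; 8.7500 -1.0000]
S = R + BᵀPB = [3 0; 0 1/2] + [4.5625 -7.3750; -7.3750 24.2500] = [7.5625 -7.3750; -7.3750 24.7500]
BᵀPA = [9.2500 -4.2500; -20.5000 15.5000]
K = S⁻¹·BᵀPA = [0.5855 0.0687; -0.6538 0.6467]
A−BK = [0.2542 0.0941; 2.5510 0.5004]
AᵀP(A−BK) = [2.4307 0.1225; 0.1225 0.2676]
P' = Q + AᵀP(A−BK) = [18.6807 12.1225; 12.1225 9.2676]
tr(P') = 27.9483

0.5855 0.0687 -0.6538 0.6467


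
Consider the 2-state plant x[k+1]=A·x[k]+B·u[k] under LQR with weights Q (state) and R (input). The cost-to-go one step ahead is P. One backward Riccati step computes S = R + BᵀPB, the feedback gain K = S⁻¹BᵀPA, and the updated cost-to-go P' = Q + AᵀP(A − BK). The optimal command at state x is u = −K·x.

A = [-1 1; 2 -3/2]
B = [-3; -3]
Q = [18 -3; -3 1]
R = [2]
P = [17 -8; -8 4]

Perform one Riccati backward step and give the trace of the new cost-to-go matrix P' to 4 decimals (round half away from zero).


35.5745

BᵀP = [-27.0000 12.0000]
S = R + BᵀPB = [2] + [45.0000] = [47.0000]
BᵀPA = [51.0000 -45.0000]
K = S⁻¹·BᵀPA = [1.0851 -0.9574]
A−BK = [2.2553 -1.8723; 5.2553 -4.3723]
AᵀP(A−BK) = [9.6596 -8.1702; -8.1702 6.9149]
P' = Q + AᵀP(A−BK) = [27.6596 -11.1702; -11.1702 7.9149]
tr(P') = 35.5745


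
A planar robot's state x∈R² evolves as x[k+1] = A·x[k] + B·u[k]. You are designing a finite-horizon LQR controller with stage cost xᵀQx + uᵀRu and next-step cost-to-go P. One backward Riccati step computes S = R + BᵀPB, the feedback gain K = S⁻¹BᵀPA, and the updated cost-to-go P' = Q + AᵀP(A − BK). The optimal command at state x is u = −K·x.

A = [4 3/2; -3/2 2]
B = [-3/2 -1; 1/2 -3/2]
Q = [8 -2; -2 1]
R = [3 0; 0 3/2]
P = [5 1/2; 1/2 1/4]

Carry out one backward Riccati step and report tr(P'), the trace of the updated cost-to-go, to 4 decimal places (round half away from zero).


21.1050

BᵀP = [-7.2500 -0.6250; -5.7500 -0.8750]
S = R + BᵀPB = [3 0; 0 3/2] + [10.5625 8.1875; 8.1875 7.0625] = [13.5625 8.1875; 8.1875 8.5625]
BᵀPA = [-28.0625 -12.1250; -21.6875 -10.3750]
K = S⁻¹·BᵀPA = [-1.2775 -0.3845; -1.3113 -0.8440]
A−BK = [0.7724 0.0792; -2.8281 0.9262]
AᵀP(A−BK) = [10.2737 3.0306; 3.0306 1.8313]
P' = Q + AᵀP(A−BK) = [18.2737 1.0306; 1.0306 2.8313]
tr(P') = 21.1050


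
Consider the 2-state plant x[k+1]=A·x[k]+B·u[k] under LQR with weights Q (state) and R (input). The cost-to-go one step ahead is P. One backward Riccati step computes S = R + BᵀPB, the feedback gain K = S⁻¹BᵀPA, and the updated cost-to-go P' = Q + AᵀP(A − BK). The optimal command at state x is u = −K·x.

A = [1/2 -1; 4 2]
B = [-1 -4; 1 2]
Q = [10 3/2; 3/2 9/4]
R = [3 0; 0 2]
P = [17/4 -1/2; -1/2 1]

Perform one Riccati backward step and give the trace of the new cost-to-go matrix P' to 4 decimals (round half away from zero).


BᵀP = [-4.7500 1.5000; -18.0000 4.0000]
S = R + BᵀPB = [3 0; 0 2] + [6.2500 22.0000; 22.0000 80.0000] = [9.2500 22.0000; 22.0000 82.0000]
BᵀPA = [3.6250 7.7500; 7.0000 26.0000]
K = S⁻¹·BᵀPA = [0.5219 0.2313; -0.0546 0.2550]
A−BK = [0.8033 0.2514; 3.5874 1.2587]
AᵀP(A−BK) = [13.5533 4.7514; 4.7514 1.8270]
P' = Q + AᵀP(A−BK) = [23.5533 6.2514; 6.2514 4.0770]
tr(P') = 27.6302

27.6302


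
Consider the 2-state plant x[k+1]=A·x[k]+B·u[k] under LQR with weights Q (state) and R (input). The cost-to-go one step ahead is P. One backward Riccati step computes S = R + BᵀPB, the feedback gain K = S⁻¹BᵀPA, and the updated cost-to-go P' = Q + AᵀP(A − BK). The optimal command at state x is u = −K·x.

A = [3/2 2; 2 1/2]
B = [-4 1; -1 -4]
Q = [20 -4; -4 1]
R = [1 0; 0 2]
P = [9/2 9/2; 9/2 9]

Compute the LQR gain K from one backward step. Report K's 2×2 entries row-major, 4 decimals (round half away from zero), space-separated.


-0.4724 -0.4908 -0.3743 -0.0069

BᵀP = [-22.5000 -27.0000; -13.5000 -31.5000]
S = R + BᵀPB = [1 0; 0 2] + [117.0000 85.5000; 85.5000 112.5000] = [118.0000 85.5000; 85.5000 114.5000]
BᵀPA = [-87.7500 -58.5000; -83.2500 -42.7500]
K = S⁻¹·BᵀPA = [-0.4724 -0.4908; -0.3743 -0.0069]
A−BK = [-0.0155 0.0438; 0.0304 -0.0183]
AᵀP(A−BK) = [0.5085 0.2362; 0.2362 0.2454]
P' = Q + AᵀP(A−BK) = [20.5085 -3.7638; -3.7638 1.2454]
tr(P') = 21.7539


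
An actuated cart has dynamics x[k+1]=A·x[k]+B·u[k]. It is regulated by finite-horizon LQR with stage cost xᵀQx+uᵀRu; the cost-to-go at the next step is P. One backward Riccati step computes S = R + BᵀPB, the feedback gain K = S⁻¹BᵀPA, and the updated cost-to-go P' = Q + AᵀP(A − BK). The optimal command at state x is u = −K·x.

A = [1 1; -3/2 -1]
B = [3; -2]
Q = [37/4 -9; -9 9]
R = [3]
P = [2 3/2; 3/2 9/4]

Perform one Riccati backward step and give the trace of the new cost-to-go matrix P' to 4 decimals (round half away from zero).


BᵀP = [3.0000 0.0000]
S = R + BᵀPB = [3] + [9.0000] = [12.0000]
BᵀPA = [3.0000 3.0000]
K = S⁻¹·BᵀPA = [0.2500 0.2500]
A−BK = [0.2500 0.2500; -1.0000 -0.5000]
AᵀP(A−BK) = [1.8125 0.8750; 0.8750 0.5000]
P' = Q + AᵀP(A−BK) = [11.0625 -8.1250; -8.1250 9.5000]
tr(P') = 20.5625

20.5625


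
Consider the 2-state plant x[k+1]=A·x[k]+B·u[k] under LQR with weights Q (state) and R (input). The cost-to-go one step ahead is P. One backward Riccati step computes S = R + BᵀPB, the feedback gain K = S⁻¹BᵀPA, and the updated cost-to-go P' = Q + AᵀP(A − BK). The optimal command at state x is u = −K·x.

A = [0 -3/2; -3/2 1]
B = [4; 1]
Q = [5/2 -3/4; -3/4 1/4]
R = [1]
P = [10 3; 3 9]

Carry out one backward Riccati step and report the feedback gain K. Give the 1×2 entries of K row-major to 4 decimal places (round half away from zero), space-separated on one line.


BᵀP = [43.0000 21.0000]
S = R + BᵀPB = [1] + [193.0000] = [194.0000]
BᵀPA = [-31.5000 -43.5000]
K = S⁻¹·BᵀPA = [-0.1624 -0.2242]
A−BK = [0.6495 -0.6031; -1.3376 1.2242]
AᵀP(A−BK) = [15.1353 -13.8131; -13.8131 12.7461]
P' = Q + AᵀP(A−BK) = [17.6353 -14.5631; -14.5631 12.9961]
tr(P') = 30.6314

-0.1624 -0.2242


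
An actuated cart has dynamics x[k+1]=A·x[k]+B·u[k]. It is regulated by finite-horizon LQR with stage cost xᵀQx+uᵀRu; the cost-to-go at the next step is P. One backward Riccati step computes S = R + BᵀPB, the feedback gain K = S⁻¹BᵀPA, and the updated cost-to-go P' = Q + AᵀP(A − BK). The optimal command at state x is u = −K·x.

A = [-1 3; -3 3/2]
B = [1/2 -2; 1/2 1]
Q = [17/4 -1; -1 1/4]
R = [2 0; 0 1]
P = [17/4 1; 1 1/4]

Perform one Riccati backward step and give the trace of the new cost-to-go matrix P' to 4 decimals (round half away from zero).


8.8398

BᵀP = [2.6250 0.6250; -7.5000 -1.7500]
S = R + BᵀPB = [2 0; 0 1] + [1.6250 -4.6250; -4.6250 13.2500] = [3.6250 -4.6250; -4.6250 14.2500]
BᵀPA = [-4.5000 8.8125; 12.7500 -25.1250]
K = S⁻¹·BᵀPA = [-0.1704 0.3098; 0.8394 -1.6626]
A−BK = [0.7641 -0.4801; -3.7543 3.0077]
AᵀP(A−BK) = [1.0305 -1.7827; -1.7827 3.3094]
P' = Q + AᵀP(A−BK) = [5.2805 -2.7827; -2.7827 3.5594]
tr(P') = 8.8398


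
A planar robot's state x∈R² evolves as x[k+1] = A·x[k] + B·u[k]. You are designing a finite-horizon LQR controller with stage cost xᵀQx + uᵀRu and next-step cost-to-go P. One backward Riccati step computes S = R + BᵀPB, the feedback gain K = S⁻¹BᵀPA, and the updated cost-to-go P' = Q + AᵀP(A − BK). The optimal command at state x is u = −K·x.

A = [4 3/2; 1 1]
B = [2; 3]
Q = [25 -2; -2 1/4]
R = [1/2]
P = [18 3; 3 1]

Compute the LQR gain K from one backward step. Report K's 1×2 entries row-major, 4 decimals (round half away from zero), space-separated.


BᵀP = [45.0000 9.0000]
S = R + BᵀPB = [1/2] + [117.0000] = [117.5000]
BᵀPA = [189.0000 76.5000]
K = S⁻¹·BᵀPA = [1.6085 0.6511]
A−BK = [0.7830 0.1979; -3.8255 -0.9532]
AᵀP(A−BK) = [8.9915 2.4489; 2.4489 0.6936]
P' = Q + AᵀP(A−BK) = [33.9915 0.4489; 0.4489 0.9436]
tr(P') = 34.9351

1.6085 0.6511


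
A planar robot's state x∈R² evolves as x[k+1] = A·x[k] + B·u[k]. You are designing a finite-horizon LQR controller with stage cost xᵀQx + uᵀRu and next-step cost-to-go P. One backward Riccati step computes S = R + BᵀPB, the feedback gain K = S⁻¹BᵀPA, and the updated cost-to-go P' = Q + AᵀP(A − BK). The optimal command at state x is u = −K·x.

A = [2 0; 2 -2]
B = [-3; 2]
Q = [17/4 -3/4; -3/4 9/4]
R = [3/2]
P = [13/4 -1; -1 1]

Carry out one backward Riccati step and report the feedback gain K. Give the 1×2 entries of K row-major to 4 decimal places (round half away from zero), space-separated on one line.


BᵀP = [-11.7500 5.0000]
S = R + BᵀPB = [3/2] + [45.2500] = [46.7500]
BᵀPA = [-13.5000 -10.0000]
K = S⁻¹·BᵀPA = [-0.2888 -0.2139]
A−BK = [1.1337 -0.6417; 2.5775 -1.5722]
AᵀP(A−BK) = [5.1016 -2.8877; -2.8877 1.8610]
P' = Q + AᵀP(A−BK) = [9.3516 -3.6377; -3.6377 4.1110]
tr(P') = 13.4626

-0.2888 -0.2139


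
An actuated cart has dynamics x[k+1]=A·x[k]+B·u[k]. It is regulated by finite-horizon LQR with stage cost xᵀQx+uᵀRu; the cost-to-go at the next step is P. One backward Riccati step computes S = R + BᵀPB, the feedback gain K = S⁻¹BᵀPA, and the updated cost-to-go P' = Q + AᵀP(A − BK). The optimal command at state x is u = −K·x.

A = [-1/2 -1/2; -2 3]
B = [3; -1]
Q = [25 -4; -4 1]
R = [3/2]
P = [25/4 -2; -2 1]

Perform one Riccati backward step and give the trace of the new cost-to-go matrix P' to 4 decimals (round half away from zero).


BᵀP = [20.7500 -7.0000]
S = R + BᵀPB = [3/2] + [69.2500] = [70.7500]
BᵀPA = [3.6250 -31.3750]
K = S⁻¹·BᵀPA = [0.0512 -0.4435]
A−BK = [-0.6537 0.8304; -1.9488 2.5565]
AᵀP(A−BK) = [1.3768 -1.8299; -1.8299 2.6489]
P' = Q + AᵀP(A−BK) = [26.3768 -5.8299; -5.8299 3.6489]
tr(P') = 30.0256

30.0256


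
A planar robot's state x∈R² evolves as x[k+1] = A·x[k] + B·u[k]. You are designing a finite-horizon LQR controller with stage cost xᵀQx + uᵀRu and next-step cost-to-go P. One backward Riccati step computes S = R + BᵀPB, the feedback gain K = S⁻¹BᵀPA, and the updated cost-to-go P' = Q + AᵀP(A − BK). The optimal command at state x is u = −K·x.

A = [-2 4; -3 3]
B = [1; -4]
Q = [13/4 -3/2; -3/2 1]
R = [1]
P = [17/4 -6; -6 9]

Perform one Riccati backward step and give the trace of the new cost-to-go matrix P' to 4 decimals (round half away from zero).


9.9053

BᵀP = [28.2500 -42.0000]
S = R + BᵀPB = [1] + [196.2500] = [197.2500]
BᵀPA = [69.5000 -13.0000]
K = S⁻¹·BᵀPA = [0.3523 -0.0659]
A−BK = [-2.3523 4.0659; -1.5906 2.7364]
AᵀP(A−BK) = [1.5120 -2.4195; -2.4195 4.1432]
P' = Q + AᵀP(A−BK) = [4.7620 -3.9195; -3.9195 5.1432]
tr(P') = 9.9053


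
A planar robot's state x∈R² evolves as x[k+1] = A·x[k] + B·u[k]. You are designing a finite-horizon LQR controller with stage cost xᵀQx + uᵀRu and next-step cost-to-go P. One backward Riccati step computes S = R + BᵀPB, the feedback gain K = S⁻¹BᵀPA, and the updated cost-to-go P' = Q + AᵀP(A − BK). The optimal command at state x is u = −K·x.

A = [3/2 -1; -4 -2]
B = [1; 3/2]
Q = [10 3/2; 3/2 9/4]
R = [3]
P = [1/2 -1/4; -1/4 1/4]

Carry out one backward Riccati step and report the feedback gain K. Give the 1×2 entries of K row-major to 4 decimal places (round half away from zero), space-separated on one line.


-0.0943 -0.1132

BᵀP = [0.1250 0.1250]
S = R + BᵀPB = [3] + [0.3125] = [3.3125]
BᵀPA = [-0.3125 -0.3750]
K = S⁻¹·BᵀPA = [-0.0943 -0.1132]
A−BK = [1.5943 -0.8868; -3.8585 -1.8302]
AᵀP(A−BK) = [8.0955 0.9646; 0.9646 0.4575]
P' = Q + AᵀP(A−BK) = [18.0955 2.4646; 2.4646 2.7075]
tr(P') = 20.8031


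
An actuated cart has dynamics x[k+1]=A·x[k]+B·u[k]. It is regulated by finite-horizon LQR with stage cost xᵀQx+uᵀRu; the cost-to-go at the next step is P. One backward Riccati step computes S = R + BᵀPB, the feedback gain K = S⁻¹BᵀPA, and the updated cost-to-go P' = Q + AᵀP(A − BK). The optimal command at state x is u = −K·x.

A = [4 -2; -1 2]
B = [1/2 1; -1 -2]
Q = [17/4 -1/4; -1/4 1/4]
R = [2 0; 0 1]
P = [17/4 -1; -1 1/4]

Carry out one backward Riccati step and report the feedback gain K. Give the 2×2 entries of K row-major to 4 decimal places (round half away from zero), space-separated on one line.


BᵀP = [3.1250 -0.7500; 6.2500 -1.5000]
S = R + BᵀPB = [2 0; 0 1] + [2.3125 4.6250; 4.6250 9.2500] = [4.3125 4.6250; 4.6250 10.2500]
BᵀPA = [13.2500 -7.7500; 26.5000 -15.5000]
K = S⁻¹·BᵀPA = [0.5808 -0.3397; 2.3233 -1.3589]
A−BK = [1.3863 -0.4712; 4.2274 -1.0575]
AᵀP(A−BK) = [6.9870 -3.9877; -3.9877 2.3041]
P' = Q + AᵀP(A−BK) = [11.2370 -4.2377; -4.2377 2.5541]
tr(P') = 13.7911

0.5808 -0.3397 2.3233 -1.3589
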